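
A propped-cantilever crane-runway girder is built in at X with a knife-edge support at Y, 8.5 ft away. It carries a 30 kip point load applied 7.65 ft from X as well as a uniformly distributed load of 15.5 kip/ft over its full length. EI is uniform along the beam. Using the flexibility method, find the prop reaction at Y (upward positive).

Choose R_Y as the redundant. The primary structure is the cantilever fixed at X.
Downward deflection at the released point Y due to the loads:
  point load 30 at a = 7.65: Pa²(3L − a)/(6EI) = 5223/EI
  UDL 15.5: wL⁴/(8EI) = 10114/EI
  δ_0 = 15337/EI
Tip deflection under a unit load at Y: L³/(3EI) = 204.7/EI.
Compatibility at Y: δ_0 − R_Y·δ_{YY} = 0, so R_Y = 15337/204.7 = 74.92 kip.

R_Y = 74.92 kip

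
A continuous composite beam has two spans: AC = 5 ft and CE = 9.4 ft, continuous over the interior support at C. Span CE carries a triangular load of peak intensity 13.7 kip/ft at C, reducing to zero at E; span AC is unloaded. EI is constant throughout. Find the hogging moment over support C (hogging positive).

Release continuity at C by inserting a hinge; the redundant is the internal moment M_C. The primary structure is two simply-supported spans AC and CE.
End slopes at the hinge C, treating each span as simply supported:
  span CE: triangular load, peak 13.7: w₀L³/(45EI) = 252.9/EI
  relative rotation θ_0 = (0 + 252.9)/EI = 252.9/EI
A unit hogging moment at C produces rotation L₁/(3EI) + L₂/(3EI) = 4.8/EI.
Slope continuity at C: θ_0 = M_C·4.8/EI, so M_C = 252.9/4.8 = 52.68 kip·ft (hogging).

M_C = 52.68 kip·ft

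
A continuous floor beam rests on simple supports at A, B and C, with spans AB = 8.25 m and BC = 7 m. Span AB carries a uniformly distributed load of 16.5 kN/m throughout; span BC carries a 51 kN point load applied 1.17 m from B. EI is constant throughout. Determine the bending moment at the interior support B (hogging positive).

M_B = 96.85 kN·m

Release continuity at B by inserting a hinge; the redundant is the internal moment M_B. The primary structure is two simply-supported spans AB and BC.
End slopes at the hinge B, treating each span as simply supported:
  span AB: UDL 16.5: wL³/(24EI) = 386/EI
  span BC: point load 51 at a = 1.17: Pab(L + b)/(6LEI) = 106.3/EI
  relative rotation θ_0 = (386 + 106.3)/EI = 492.3/EI
A unit hogging moment at B produces rotation L₁/(3EI) + L₂/(3EI) = 5.083/EI.
Slope continuity at B: θ_0 = M_B·5.083/EI, so M_B = 492.3/5.083 = 96.85 kN·m (hogging).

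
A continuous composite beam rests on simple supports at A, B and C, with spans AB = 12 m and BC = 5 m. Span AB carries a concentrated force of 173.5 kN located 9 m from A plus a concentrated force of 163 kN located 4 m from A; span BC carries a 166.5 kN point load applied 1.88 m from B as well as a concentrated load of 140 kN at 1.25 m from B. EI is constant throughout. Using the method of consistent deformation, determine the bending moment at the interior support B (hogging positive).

M_B = 526.1 kN·m

Insert a hinge at B; M_B is the redundant, and each span becomes simply supported.
Rotations at B on the released spans (each span's end-slope, ×1/EI):
  span AB: point load 173.5 at a = 9: Pab(L + a)/(6LEI) = 1366/EI
  span AB: point load 163 at a = 4: Pab(L + a)/(6LEI) = 1159/EI
  span BC: point load 166.5 at a = 1.88: Pab(L + b)/(6LEI) = 264.3/EI
  span BC: point load 140 at a = 1.25: Pab(L + b)/(6LEI) = 191.4/EI
  relative rotation θ_0 = (2525 + 455.7)/EI = 2981/EI
A unit hogging moment at B produces rotation L₁/(3EI) + L₂/(3EI) = 5.667/EI.
Compatibility: M_B·(L₁+L₂)/(3EI) = θ_0, giving M_B = 526.1 kN·m (hogging).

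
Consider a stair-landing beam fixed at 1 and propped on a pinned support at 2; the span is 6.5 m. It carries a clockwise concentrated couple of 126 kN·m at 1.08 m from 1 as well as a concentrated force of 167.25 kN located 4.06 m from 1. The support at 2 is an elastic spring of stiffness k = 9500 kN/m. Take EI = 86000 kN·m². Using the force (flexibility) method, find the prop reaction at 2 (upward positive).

R_2 = 78.59 kN

Release the roller at 2. Primary structure: cantilever fixed at 1.
Free-end deflection of the primary structure under the applied loading (downward +):
  clockwise couple 126 at a = 1.08: M₀a(2L − a)/(2EI) = 811/EI
  point load 167.25 at a = 4.06: Pa²(3L − a)/(6EI) = 7094/EI
  δ_0 = 7905/EI
Tip deflection under a unit load at 2: L³/(3EI) = 91.54/EI.
With EI = 86000 kN·m²: δ_0 = 0.091923 m and δ_{22} = 0.001064 m/kN.
Compatibility — the spring shortens by R_2/k under the reaction it provides: δ_0 − R_2·δ_{22} = R_2/k. With 1/k = 0.000105 m/kN, R_2 = δ_0 / (δ_{22} + 1/k) = 0.091923 / (0.001064 + 0.000105) = 78.59 kN.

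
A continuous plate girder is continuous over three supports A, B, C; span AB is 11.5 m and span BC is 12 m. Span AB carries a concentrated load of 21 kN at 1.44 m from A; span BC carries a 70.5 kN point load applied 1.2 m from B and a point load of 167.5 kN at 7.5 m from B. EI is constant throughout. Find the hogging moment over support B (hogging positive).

M_B = 209.6 kN·m

Take M_B as the redundant. Released structure: two simple spans AB and BC with a hinge at B.
Rotations at B on the released spans (each span's end-slope, ×1/EI):
  span AB: point load 21 at a = 1.44: Pab(L + a)/(6LEI) = 57.05/EI
  span BC: point load 70.5 at a = 1.2: Pab(L + b)/(6LEI) = 289.3/EI
  span BC: point load 167.5 at a = 7.5: Pab(L + b)/(6LEI) = 1296/EI
  relative rotation θ_0 = (57.05 + 1585)/EI = 1642/EI
A unit hogging moment at B produces rotation L₁/(3EI) + L₂/(3EI) = 7.833/EI.
Compatibility: M_B·(L₁+L₂)/(3EI) = θ_0, giving M_B = 209.6 kN·m (hogging).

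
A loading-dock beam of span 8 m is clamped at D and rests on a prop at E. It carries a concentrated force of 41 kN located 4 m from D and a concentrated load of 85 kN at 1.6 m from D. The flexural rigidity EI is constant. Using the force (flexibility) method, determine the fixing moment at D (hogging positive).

Remove the prop at E; the released (primary) structure is a cantilever built in at D.
Deflection at E on the released cantilever, summing each load's contribution:
  point load 41 at a = 4: Pa²(3L − a)/(6EI) = 2187/EI
  point load 85 at a = 1.6: Pa²(3L − a)/(6EI) = 812.4/EI
  δ_0 = 2999/EI
Flexibility coefficient — unit upward force at E: δ_{EE} = L³/(3EI) = 170.7/EI.
Compatibility at E: δ_0 − R_E·δ_{EE} = 0, so R_E = 2999/170.7 = 17.57 kN.
Moment equilibrium about D: M_D = Σ(load moments about D) − R_E·L = 300 − 17.57×8 = 159.4 kN·m.

M_D = 159.4 kN·m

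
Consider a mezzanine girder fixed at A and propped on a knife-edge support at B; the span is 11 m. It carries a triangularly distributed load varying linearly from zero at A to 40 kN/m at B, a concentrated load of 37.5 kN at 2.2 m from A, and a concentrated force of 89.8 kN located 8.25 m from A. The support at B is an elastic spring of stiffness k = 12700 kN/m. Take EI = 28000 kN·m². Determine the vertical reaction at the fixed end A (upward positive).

Remove the prop at B; the released (primary) structure is a cantilever built in at A.
Deflection at B on the released cantilever, summing each load's contribution:
  triangular load, peak 40 at the free end: 11w₀L⁴/(120EI) = 53684/EI
  point load 37.5 at a = 2.2: Pa²(3L − a)/(6EI) = 931.7/EI
  point load 89.8 at a = 8.25: Pa²(3L − a)/(6EI) = 25212/EI
  δ_0 = 79827/EI
Flexibility coefficient — unit upward force at B: δ_{BB} = L³/(3EI) = 443.7/EI.
With EI = 28000 kN·m²: δ_0 = 2.851 m and δ_{BB} = 0.015845 m/kN.
Compatibility — the spring shortens by R_B/k under the reaction it provides: δ_0 − R_B·δ_{BB} = R_B/k. With 1/k = 0.000079 m/kN, R_B = δ_0 / (δ_{BB} + 1/k) = 2.851 / (0.015845 + 0.000079) = 179 kN.
Vertical equilibrium: R_A = ΣP − R_B = 347.3 − 179 = 168.3 kN.

R_A = 168.3 kN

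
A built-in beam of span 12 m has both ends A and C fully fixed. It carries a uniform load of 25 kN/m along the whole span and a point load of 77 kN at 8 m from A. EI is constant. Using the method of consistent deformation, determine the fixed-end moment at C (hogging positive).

Release both end moments; the primary structure is a simply-supported span AC with redundants M_A and M_C.
On the primary (simply-supported) span, the end slopes from the loading are:
  at A: UDL 25: wL³/(24EI) = 1800/EI
  at C: UDL 25: wL³/(24EI) = 1800/EI
  at A: point load 77 at a = 8: Pab(L + b)/(6LEI) = 547.6/EI
  at C: point load 77 at a = 8: Pab(L + a)/(6LEI) = 684.4/EI
  θ_A0 = 2348/EI,  θ_C0 = 2484/EI
Flexibility coefficients: a unit moment at one end gives L/(3EI) there and L/(6EI) at the far end, so f₁₁ = f₂₂ = 4/EI and f₁₂ = f₂₁ = 2/EI.
Compatibility — zero rotation at each built-in end:
  4 M_A + 2 M_C = 2348
  2 M_A + 4 M_C = 2484
Solving the pair gives M_A = 368.4 kN·m and M_C = 436.9 kN·m (hogging).

M_C = 436.9 kN·m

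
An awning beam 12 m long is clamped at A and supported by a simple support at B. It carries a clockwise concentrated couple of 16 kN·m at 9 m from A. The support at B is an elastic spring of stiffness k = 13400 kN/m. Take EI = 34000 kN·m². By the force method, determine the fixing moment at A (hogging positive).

M_A = -6.401 kN·m

Take the reaction at B as the redundant and release it; the primary structure is a cantilever fixed at A.
Deflection at B on the released cantilever, summing each load's contribution:
  clockwise couple 16 at a = 9: M₀a(2L − a)/(2EI) = 1080/EI
Flexibility coefficient — unit upward force at B: δ_{BB} = L³/(3EI) = 576/EI.
With EI = 34000 kN·m²: δ_0 = 0.031765 m and δ_{BB} = 0.016941 m/kN.
Compatibility — the spring shortens by R_B/k under the reaction it provides: δ_0 − R_B·δ_{BB} = R_B/k. With 1/k = 0.000075 m/kN, R_B = δ_0 / (δ_{BB} + 1/k) = 0.031765 / (0.016941 + 0.000075) = 1.867 kN.
Moment equilibrium about A: M_A = Σ(load moments about A) − R_B·L = 16 − 1.867×12 = -6.401 kN·m.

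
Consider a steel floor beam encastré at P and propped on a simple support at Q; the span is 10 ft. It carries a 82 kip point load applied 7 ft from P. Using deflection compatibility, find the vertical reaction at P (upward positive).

Choose R_Q as the redundant. The primary structure is the cantilever fixed at P.
Deflection at Q on the released cantilever, summing each load's contribution:
  point load 82 at a = 7: Pa²(3L − a)/(6EI) = 15402/EI
Tip deflection under a unit load at Q: L³/(3EI) = 333.3/EI.
The prop prevents deflection at Q: R_Q = δ_0/δ_{QQ} = 15402/333.3 = 46.21 kip.
Vertical equilibrium: R_P = ΣP − R_Q = 82 − 46.21 = 35.79 kip.

R_P = 35.79 kip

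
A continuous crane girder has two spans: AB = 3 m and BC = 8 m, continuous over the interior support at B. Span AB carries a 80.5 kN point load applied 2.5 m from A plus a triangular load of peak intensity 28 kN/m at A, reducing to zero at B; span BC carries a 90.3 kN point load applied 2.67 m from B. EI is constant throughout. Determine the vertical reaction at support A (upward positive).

R_A = 4.842 kN

Take M_B as the redundant. Released structure: two simple spans AB and BC with a hinge at B.
Rotations at B on the released spans (each span's end-slope, ×1/EI):
  span AB: point load 80.5 at a = 2.5: Pab(L + a)/(6LEI) = 30.75/EI
  span AB: triangular load, peak 28: 7w₀L³/(360EI) = 14.7/EI
  span BC: point load 90.3 at a = 2.67: Pab(L + b)/(6LEI) = 356.9/EI
  relative rotation θ_0 = (45.45 + 356.9)/EI = 402.3/EI
A unit hogging moment at B produces rotation L₁/(3EI) + L₂/(3EI) = 3.667/EI.
Slope continuity at B: θ_0 = M_B·3.667/EI, so M_B = 402.3/3.667 = 109.7 kN·m (hogging).
Span AB, ΣM about A with M_B applied at B: R_B^{AB}·3 = 243.2 + 109.7, so R_B^{AB} = 117.7 kN and R_A = 122.5 − 117.7 = 4.842 kN.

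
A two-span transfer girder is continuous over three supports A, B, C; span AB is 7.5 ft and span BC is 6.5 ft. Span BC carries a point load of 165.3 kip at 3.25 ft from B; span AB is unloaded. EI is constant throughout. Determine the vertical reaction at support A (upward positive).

Take M_B as the redundant. Released structure: two simple spans AB and BC with a hinge at B.
End slopes at the hinge B, treating each span as simply supported:
  span BC: point load 165.3 at a = 3.25: Pab(L + b)/(6LEI) = 436.5/EI
  relative rotation θ_0 = (0 + 436.5)/EI = 436.5/EI
A unit hogging moment at B produces rotation L₁/(3EI) + L₂/(3EI) = 4.667/EI.
Compatibility: M_B·(L₁+L₂)/(3EI) = θ_0, giving M_B = 93.53 kip·ft (hogging).
Span AB, ΣM about A with M_B applied at B: R_B^{AB}·7.5 = 0 + 93.53, so R_B^{AB} = 12.47 kip and R_A = 0 − 12.47 = -12.47 kip.

R_A = -12.47 kip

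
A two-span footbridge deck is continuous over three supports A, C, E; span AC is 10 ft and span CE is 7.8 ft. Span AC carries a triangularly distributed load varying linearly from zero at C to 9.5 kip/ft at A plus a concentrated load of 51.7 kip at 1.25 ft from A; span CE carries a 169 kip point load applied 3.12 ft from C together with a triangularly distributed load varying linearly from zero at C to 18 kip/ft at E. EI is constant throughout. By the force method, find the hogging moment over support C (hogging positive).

M_C = 187.9 kip·ft

Take M_C as the redundant. Released structure: two simple spans AC and CE with a hinge at C.
Rotations at C on the released spans (each span's end-slope, ×1/EI):
  span AC: triangular load, peak 9.5: 7w₀L³/(360EI) = 184.7/EI
  span AC: point load 51.7 at a = 1.25: Pab(L + a)/(6LEI) = 106/EI
  span CE: point load 169 at a = 3.12: Pab(L + b)/(6LEI) = 658/EI
  span CE: triangular load, peak 18: 7w₀L³/(360EI) = 166.1/EI
  relative rotation θ_0 = (290.7 + 824.1)/EI = 1115/EI
A unit hogging moment at C produces rotation L₁/(3EI) + L₂/(3EI) = 5.933/EI.
Slope continuity at C: θ_0 = M_C·5.933/EI, so M_C = 1115/5.933 = 187.9 kip·ft (hogging).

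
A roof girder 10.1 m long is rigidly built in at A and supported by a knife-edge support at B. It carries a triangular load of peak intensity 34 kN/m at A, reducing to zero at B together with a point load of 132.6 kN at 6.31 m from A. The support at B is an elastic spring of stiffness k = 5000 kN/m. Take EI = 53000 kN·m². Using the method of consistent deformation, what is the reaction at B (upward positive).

Take the reaction at B as the redundant and release it; the primary structure is a cantilever fixed at A.
Primary-structure tip deflection at B by superposition:
  triangular load, peak 34 at the fixed end: w₀L⁴/(30EI) = 11794/EI
  point load 132.6 at a = 6.31: Pa²(3L − a)/(6EI) = 21110/EI
  δ_0 = 32903/EI
Flexibility coefficient — unit upward force at B: δ_{BB} = L³/(3EI) = 343.4/EI.
With EI = 53000 kN·m²: δ_0 = 0.62081 m and δ_{BB} = 0.00648 m/kN.
Compatibility — the spring shortens by R_B/k under the reaction it provides: δ_0 − R_B·δ_{BB} = R_B/k. With 1/k = 0.0002 m/kN, R_B = δ_0 / (δ_{BB} + 1/k) = 0.62081 / (0.00648 + 0.0002) = 92.94 kN.

R_B = 92.94 kN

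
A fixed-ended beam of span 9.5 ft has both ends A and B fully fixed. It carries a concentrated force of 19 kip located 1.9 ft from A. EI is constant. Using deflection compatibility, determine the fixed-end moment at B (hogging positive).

Take the two fixed-end moments M_A, M_B as redundants; the released structure is the simple span AB.
On the primary (simply-supported) span, the end slopes from the loading are:
  at A: point load 19 at a = 1.9: Pab(L + b)/(6LEI) = 82.31/EI
  at B: point load 19 at a = 1.9: Pab(L + a)/(6LEI) = 54.87/EI
  θ_A0 = 82.31/EI,  θ_B0 = 54.87/EI
Flexibility coefficients: a unit moment at one end gives L/(3EI) there and L/(6EI) at the far end, so f₁₁ = f₂₂ = 3.167/EI and f₁₂ = f₂₁ = 1.583/EI.
Compatibility — zero rotation at each built-in end:
  3.167 M_A + 1.583 M_B = 82.31
  1.583 M_A + 3.167 M_B = 54.87
Solving the pair gives M_A = 23.1 kip·ft and M_B = 5.776 kip·ft (hogging).

M_B = 5.776 kip·ft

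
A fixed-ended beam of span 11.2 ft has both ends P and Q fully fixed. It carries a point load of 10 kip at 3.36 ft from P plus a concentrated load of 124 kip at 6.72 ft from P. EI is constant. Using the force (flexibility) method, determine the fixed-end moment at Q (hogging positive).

Release both end moments; the primary structure is a simply-supported span PQ with redundants M_P and M_Q.
End rotations of the released simple span under the applied load (×1/EI):
  at P: point load 10 at a = 3.36: Pab(L + b)/(6LEI) = 74.64/EI
  at Q: point load 10 at a = 3.36: Pab(L + a)/(6LEI) = 57.08/EI
  at P: point load 124 at a = 6.72: Pab(L + b)/(6LEI) = 871.1/EI
  at Q: point load 124 at a = 6.72: Pab(L + a)/(6LEI) = 995.5/EI
  θ_P0 = 945.7/EI,  θ_Q0 = 1053/EI
Flexibility coefficients: a unit moment at one end gives L/(3EI) there and L/(6EI) at the far end, so f₁₁ = f₂₂ = 3.733/EI and f₁₂ = f₂₁ = 1.867/EI.
Compatibility — zero rotation at each built-in end:
  3.733 M_P + 1.867 M_Q = 945.7
  1.867 M_P + 3.733 M_Q = 1053
Solving the pair gives M_P = 149.8 kip·ft and M_Q = 207 kip·ft (hogging).

M_Q = 207 kip·ft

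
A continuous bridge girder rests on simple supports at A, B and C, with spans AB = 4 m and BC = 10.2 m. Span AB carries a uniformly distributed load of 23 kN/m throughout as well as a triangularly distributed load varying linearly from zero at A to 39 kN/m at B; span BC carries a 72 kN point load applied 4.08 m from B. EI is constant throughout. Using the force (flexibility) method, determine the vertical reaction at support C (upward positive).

R_C = 16.45 kN

Take M_B as the redundant. Released structure: two simple spans AB and BC with a hinge at B.
Rotations at B on the released spans (each span's end-slope, ×1/EI):
  span AB: UDL 23: wL³/(24EI) = 61.33/EI
  span AB: triangular load, peak 39: w₀L³/(45EI) = 55.47/EI
  span BC: point load 72 at a = 4.08: Pab(L + b)/(6LEI) = 479.4/EI
  relative rotation θ_0 = (116.8 + 479.4)/EI = 596.2/EI
A unit hogging moment at B produces rotation L₁/(3EI) + L₂/(3EI) = 4.733/EI.
Slope continuity at B: θ_0 = M_B·4.733/EI, so M_B = 596.2/4.733 = 126 kN·m (hogging).
Span BC, ΣM about C: R_B^{BC}·10.2 = 440.6 + 126, so R_B^{BC} = 55.55 kN and R_C = 72 − 55.55 = 16.45 kN.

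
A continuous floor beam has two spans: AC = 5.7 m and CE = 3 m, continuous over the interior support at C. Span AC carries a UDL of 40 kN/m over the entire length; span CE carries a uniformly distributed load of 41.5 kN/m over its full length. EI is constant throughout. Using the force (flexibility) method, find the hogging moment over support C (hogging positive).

Insert a hinge at C; M_C is the redundant, and each span becomes simply supported.
End slopes at the hinge C, treating each span as simply supported:
  span AC: UDL 40: wL³/(24EI) = 308.7/EI
  span CE: UDL 41.5: wL³/(24EI) = 46.69/EI
  relative rotation θ_0 = (308.7 + 46.69)/EI = 355.3/EI
A unit hogging moment at C produces rotation L₁/(3EI) + L₂/(3EI) = 2.9/EI.
Slope continuity at C: θ_0 = M_C·2.9/EI, so M_C = 355.3/2.9 = 122.5 kN·m (hogging).

M_C = 122.5 kN·m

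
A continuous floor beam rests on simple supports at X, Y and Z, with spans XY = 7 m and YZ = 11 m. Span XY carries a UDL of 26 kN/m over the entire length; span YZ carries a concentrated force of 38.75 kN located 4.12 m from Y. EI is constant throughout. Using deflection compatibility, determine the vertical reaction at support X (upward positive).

Insert a hinge at Y; M_Y is the redundant, and each span becomes simply supported.
Discontinuity in slope at Y on the released structure — sum the simple-span end rotations:
  span XY: UDL 26: wL³/(24EI) = 371.6/EI
  span YZ: point load 38.75 at a = 4.12: Pab(L + b)/(6LEI) = 297.6/EI
  relative rotation θ_0 = (371.6 + 297.6)/EI = 669.1/EI
A unit hogging moment at Y produces rotation L₁/(3EI) + L₂/(3EI) = 6/EI.
Compatibility: M_Y·(L₁+L₂)/(3EI) = θ_0, giving M_Y = 111.5 kN·m (hogging).
Span XY, ΣM about X with M_Y applied at Y: R_Y^{XY}·7 = 637 + 111.5, so R_Y^{XY} = 106.9 kN and R_X = 182 − 106.9 = 75.07 kN.

R_X = 75.07 kN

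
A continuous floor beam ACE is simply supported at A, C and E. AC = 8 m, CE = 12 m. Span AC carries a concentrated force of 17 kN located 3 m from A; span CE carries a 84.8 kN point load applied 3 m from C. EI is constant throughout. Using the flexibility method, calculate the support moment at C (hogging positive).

M_C = 108.9 kN·m

Take M_C as the redundant. Released structure: two simple spans AC and CE with a hinge at C.
End slopes at the hinge C, treating each span as simply supported:
  span AC: point load 17 at a = 3: Pab(L + a)/(6LEI) = 58.44/EI
  span CE: point load 84.8 at a = 3: Pab(L + b)/(6LEI) = 667.8/EI
  relative rotation θ_0 = (58.44 + 667.8)/EI = 726.2/EI
A unit hogging moment at C produces rotation L₁/(3EI) + L₂/(3EI) = 6.667/EI.
Slope continuity at C: θ_0 = M_C·6.667/EI, so M_C = 726.2/6.667 = 108.9 kN·m (hogging).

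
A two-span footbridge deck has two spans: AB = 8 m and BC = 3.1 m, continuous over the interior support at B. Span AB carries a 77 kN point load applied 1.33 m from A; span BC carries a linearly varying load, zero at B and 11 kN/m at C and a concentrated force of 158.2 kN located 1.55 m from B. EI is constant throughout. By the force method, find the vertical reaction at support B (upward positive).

R_B = 125.9 kN

Take M_B as the redundant. Released structure: two simple spans AB and BC with a hinge at B.
End slopes at the hinge B, treating each span as simply supported:
  span AB: point load 77 at a = 1.33: Pab(L + a)/(6LEI) = 132.8/EI
  span BC: triangular load, peak 11: 7w₀L³/(360EI) = 6.372/EI
  span BC: point load 158.2 at a = 1.55: Pab(L + b)/(6LEI) = 95.02/EI
  relative rotation θ_0 = (132.8 + 101.4)/EI = 234.2/EI
A unit hogging moment at B produces rotation L₁/(3EI) + L₂/(3EI) = 3.7/EI.
Slope continuity at B: θ_0 = M_B·3.7/EI, so M_B = 234.2/3.7 = 63.29 kN·m (hogging).
Span AB, ΣM about A with M_B applied at B: R_B^{AB}·8 = 102.4 + 63.29, so R_B^{AB} = 20.71 kN and R_A = 77 − 20.71 = 56.29 kN.
Span BC, ΣM about C: R_B^{BC}·3.1 = 262.8 + 63.29, so R_B^{BC} = 105.2 kN and R_C = 175.2 − 105.2 = 70.05 kN.
R_B = 20.71 + 105.2 = 125.9 kN.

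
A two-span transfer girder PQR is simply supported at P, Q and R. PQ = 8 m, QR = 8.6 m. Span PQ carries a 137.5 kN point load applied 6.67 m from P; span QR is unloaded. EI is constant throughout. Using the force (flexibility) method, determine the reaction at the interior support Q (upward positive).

R_Q = 130.9 kN

Take M_Q as the redundant. Released structure: two simple spans PQ and QR with a hinge at Q.
Rotations at Q on the released spans (each span's end-slope, ×1/EI):
  span PQ: point load 137.5 at a = 6.67: Pab(L + a)/(6LEI) = 372.8/EI
  relative rotation θ_0 = (372.8 + 0)/EI = 372.8/EI
A unit hogging moment at Q produces rotation L₁/(3EI) + L₂/(3EI) = 5.533/EI.
Compatibility: M_Q·(L₁+L₂)/(3EI) = θ_0, giving M_Q = 67.37 kN·m (hogging).
Span PQ, ΣM about P with M_Q applied at Q: R_Q^{PQ}·8 = 917.1 + 67.37, so R_Q^{PQ} = 123.1 kN and R_P = 137.5 − 123.1 = 14.44 kN.
Span QR, ΣM about R: R_Q^{QR}·8.6 = 0 + 67.37, so R_Q^{QR} = 7.834 kN and R_R = 0 − 7.834 = -7.834 kN.
R_Q = 123.1 + 7.834 = 130.9 kN.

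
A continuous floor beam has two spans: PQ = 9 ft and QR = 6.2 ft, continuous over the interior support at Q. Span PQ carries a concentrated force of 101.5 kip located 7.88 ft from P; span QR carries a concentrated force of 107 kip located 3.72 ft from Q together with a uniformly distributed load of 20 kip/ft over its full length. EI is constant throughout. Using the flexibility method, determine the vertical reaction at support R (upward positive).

Insert a hinge at Q; M_Q is the redundant, and each span becomes simply supported.
Rotations at Q on the released spans (each span's end-slope, ×1/EI):
  span PQ: point load 101.5 at a = 7.88: Pab(L + a)/(6LEI) = 280/EI
  span QR: point load 107 at a = 3.72: Pab(L + b)/(6LEI) = 230.3/EI
  span QR: UDL 20: wL³/(24EI) = 198.6/EI
  relative rotation θ_0 = (280 + 428.9)/EI = 709/EI
A unit hogging moment at Q produces rotation L₁/(3EI) + L₂/(3EI) = 5.067/EI.
Compatibility: M_Q·(L₁+L₂)/(3EI) = θ_0, giving M_Q = 139.9 kip·ft (hogging).
Span QR, ΣM about R: R_Q^{QR}·6.2 = 649.8 + 139.9, so R_Q^{QR} = 127.4 kip and R_R = 231 − 127.4 = 103.6 kip.

R_R = 103.6 kip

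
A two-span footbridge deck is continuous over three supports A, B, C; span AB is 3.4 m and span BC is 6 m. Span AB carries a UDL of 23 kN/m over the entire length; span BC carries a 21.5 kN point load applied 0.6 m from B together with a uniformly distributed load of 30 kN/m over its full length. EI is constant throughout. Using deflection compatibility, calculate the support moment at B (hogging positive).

Take M_B as the redundant. Released structure: two simple spans AB and BC with a hinge at B.
End slopes at the hinge B, treating each span as simply supported:
  span AB: UDL 23: wL³/(24EI) = 37.67/EI
  span BC: point load 21.5 at a = 0.6: Pab(L + b)/(6LEI) = 22.06/EI
  span BC: UDL 30: wL³/(24EI) = 270/EI
  relative rotation θ_0 = (37.67 + 292.1)/EI = 329.7/EI
A unit hogging moment at B produces rotation L₁/(3EI) + L₂/(3EI) = 3.133/EI.
Compatibility: M_B·(L₁+L₂)/(3EI) = θ_0, giving M_B = 105.2 kN·m (hogging).

M_B = 105.2 kN·m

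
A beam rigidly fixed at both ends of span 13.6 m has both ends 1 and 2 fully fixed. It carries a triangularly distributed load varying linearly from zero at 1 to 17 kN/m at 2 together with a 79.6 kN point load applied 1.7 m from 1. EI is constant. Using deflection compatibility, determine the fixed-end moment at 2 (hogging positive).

Take the two fixed-end moments M_1, M_2 as redundants; the released structure is the simple span 12.
On the primary (simply-supported) span, the end slopes from the loading are:
  at 1: triangular load, peak 17: 7w₀L³/(360EI) = 831.5/EI
  at 2: triangular load, peak 17: w₀L³/(45EI) = 950.3/EI
  at 1: point load 79.6 at a = 1.7: Pab(L + b)/(6LEI) = 503.2/EI
  at 2: point load 79.6 at a = 1.7: Pab(L + a)/(6LEI) = 301.9/EI
  θ_10 = 1335/EI,  θ_20 = 1252/EI
Flexibility coefficients: a unit moment at one end gives L/(3EI) there and L/(6EI) at the far end, so f₁₁ = f₂₂ = 4.533/EI and f₁₂ = f₂₁ = 2.267/EI.
Compatibility — zero rotation at each built-in end:
  4.533 M_1 + 2.267 M_2 = 1335
  2.267 M_1 + 4.533 M_2 = 1252
Solving the pair gives M_1 = 208.4 kN·m and M_2 = 172 kN·m (hogging).

M_2 = 172 kN·m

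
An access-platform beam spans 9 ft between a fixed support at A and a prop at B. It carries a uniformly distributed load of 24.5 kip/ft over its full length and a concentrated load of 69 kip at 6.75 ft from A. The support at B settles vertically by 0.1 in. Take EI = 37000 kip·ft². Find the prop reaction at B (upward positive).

Remove the prop at B; the released (primary) structure is a cantilever built in at A.
Deflection at B on the released cantilever, summing each load's contribution:
  UDL 24.5: wL⁴/(8EI) = 20093/EI
  point load 69 at a = 6.75: Pa²(3L − a)/(6EI) = 10610/EI
  δ_0 = 30703/EI
Tip deflection under a unit load at B: L³/(3EI) = 243/EI.
With EI = 37000 kip·ft²: δ_0 = 0.82982 ft and δ_{BB} = 0.006568 ft/kip.
Compatibility — the beam at B must follow the support down by 0.008333 ft: δ_0 − R_B·δ_{BB} = 0.008333, so R_B = (0.82982 − 0.008333)/0.006568 = 125.1 kip.

R_B = 125.1 kip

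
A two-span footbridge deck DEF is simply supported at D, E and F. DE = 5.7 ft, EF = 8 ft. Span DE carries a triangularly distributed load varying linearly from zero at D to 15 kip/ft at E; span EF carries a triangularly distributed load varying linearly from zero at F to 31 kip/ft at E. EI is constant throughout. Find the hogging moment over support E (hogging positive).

Take M_E as the redundant. Released structure: two simple spans DE and EF with a hinge at E.
Discontinuity in slope at E on the released structure — sum the simple-span end rotations:
  span DE: triangular load, peak 15: w₀L³/(45EI) = 61.73/EI
  span EF: triangular load, peak 31: w₀L³/(45EI) = 352.7/EI
  relative rotation θ_0 = (61.73 + 352.7)/EI = 414.4/EI
A unit hogging moment at E produces rotation L₁/(3EI) + L₂/(3EI) = 4.567/EI.
Slope continuity at E: θ_0 = M_E·4.567/EI, so M_E = 414.4/4.567 = 90.75 kip·ft (hogging).

M_E = 90.75 kip·ft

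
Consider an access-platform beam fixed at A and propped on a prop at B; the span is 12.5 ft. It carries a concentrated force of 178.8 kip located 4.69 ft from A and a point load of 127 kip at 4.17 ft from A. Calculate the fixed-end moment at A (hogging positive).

Release the roller at B. Primary structure: cantilever fixed at A.
Downward deflection at the released point B due to the loads:
  point load 178.8 at a = 4.69: Pa²(3L − a)/(6EI) = 21506/EI
  point load 127 at a = 4.17: Pa²(3L − a)/(6EI) = 12268/EI
  δ_0 = 33774/EI
Flexibility coefficient — unit upward force at B: δ_{BB} = L³/(3EI) = 651/EI.
The prop prevents deflection at B: R_B = δ_0/δ_{BB} = 33774/651 = 51.88 kip.
Moment equilibrium about A: M_A = Σ(load moments about A) − R_B·L = 1368 − 51.88×12.5 = 719.7 kip·ft.

M_A = 719.7 kip·ft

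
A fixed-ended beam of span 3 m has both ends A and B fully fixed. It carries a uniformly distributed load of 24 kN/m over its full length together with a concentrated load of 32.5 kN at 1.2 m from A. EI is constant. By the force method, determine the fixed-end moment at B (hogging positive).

Take the two fixed-end moments M_A, M_B as redundants; the released structure is the simple span AB.
End rotations of the released simple span under the applied load (×1/EI):
  at A: UDL 24: wL³/(24EI) = 27/EI
  at B: UDL 24: wL³/(24EI) = 27/EI
  at A: point load 32.5 at a = 1.2: Pab(L + b)/(6LEI) = 18.72/EI
  at B: point load 32.5 at a = 1.2: Pab(L + a)/(6LEI) = 16.38/EI
  θ_A0 = 45.72/EI,  θ_B0 = 43.38/EI
Flexibility coefficients: a unit moment at one end gives L/(3EI) there and L/(6EI) at the far end, so f₁₁ = f₂₂ = 1/EI and f₁₂ = f₂₁ = 0.5/EI.
Compatibility — zero rotation at each built-in end:
  1 M_A + 0.5 M_B = 45.72
  0.5 M_A + 1 M_B = 43.38
Solving the pair gives M_A = 32.04 kN·m and M_B = 27.36 kN·m (hogging).

M_B = 27.36 kN·m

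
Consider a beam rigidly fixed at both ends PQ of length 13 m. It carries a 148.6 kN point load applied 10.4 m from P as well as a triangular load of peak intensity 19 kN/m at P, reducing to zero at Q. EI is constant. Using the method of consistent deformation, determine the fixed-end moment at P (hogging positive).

Release both end moments; the primary structure is a simply-supported span PQ with redundants M_P and M_Q.
On the primary (simply-supported) span, the end slopes from the loading are:
  at P: point load 148.6 at a = 10.4: Pab(L + b)/(6LEI) = 803.6/EI
  at Q: point load 148.6 at a = 10.4: Pab(L + a)/(6LEI) = 1205/EI
  at P: triangular load, peak 19: w₀L³/(45EI) = 927.6/EI
  at Q: triangular load, peak 19: 7w₀L³/(360EI) = 811.7/EI
  θ_P0 = 1731/EI,  θ_Q0 = 2017/EI
Flexibility coefficients: a unit moment at one end gives L/(3EI) there and L/(6EI) at the far end, so f₁₁ = f₂₂ = 4.333/EI and f₁₂ = f₂₁ = 2.167/EI.
Compatibility — zero rotation at each built-in end:
  4.333 M_P + 2.167 M_Q = 1731
  2.167 M_P + 4.333 M_Q = 2017
Solving the pair gives M_P = 222.4 kN·m and M_Q = 354.3 kN·m (hogging).

M_P = 222.4 kN·m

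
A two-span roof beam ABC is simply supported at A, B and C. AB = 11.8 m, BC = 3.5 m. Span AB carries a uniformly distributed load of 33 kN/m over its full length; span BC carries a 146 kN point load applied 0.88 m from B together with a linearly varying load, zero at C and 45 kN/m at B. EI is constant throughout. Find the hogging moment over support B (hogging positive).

Take M_B as the redundant. Released structure: two simple spans AB and BC with a hinge at B.
Rotations at B on the released spans (each span's end-slope, ×1/EI):
  span AB: UDL 33: wL³/(24EI) = 2259/EI
  span BC: point load 146 at a = 0.88: Pab(L + b)/(6LEI) = 98.1/EI
  span BC: triangular load, peak 45: w₀L³/(45EI) = 42.88/EI
  relative rotation θ_0 = (2259 + 141)/EI = 2400/EI
A unit hogging moment at B produces rotation L₁/(3EI) + L₂/(3EI) = 5.1/EI.
Slope continuity at B: θ_0 = M_B·5.1/EI, so M_B = 2400/5.1 = 470.6 kN·m (hogging).

M_B = 470.6 kN·m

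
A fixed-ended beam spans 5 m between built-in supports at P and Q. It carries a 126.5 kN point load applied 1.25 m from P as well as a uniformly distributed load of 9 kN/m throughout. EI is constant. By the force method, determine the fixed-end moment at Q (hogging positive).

M_Q = 48.4 kN·m

Take the two fixed-end moments M_P, M_Q as redundants; the released structure is the simple span PQ.
End rotations of the released simple span under the applied load (×1/EI):
  at P: point load 126.5 at a = 1.25: Pab(L + b)/(6LEI) = 172.9/EI
  at Q: point load 126.5 at a = 1.25: Pab(L + a)/(6LEI) = 123.5/EI
  at P: UDL 9: wL³/(24EI) = 46.88/EI
  at Q: UDL 9: wL³/(24EI) = 46.88/EI
  θ_P0 = 219.8/EI,  θ_Q0 = 170.4/EI
Flexibility coefficients: a unit moment at one end gives L/(3EI) there and L/(6EI) at the far end, so f₁₁ = f₂₂ = 1.667/EI and f₁₂ = f₂₁ = 0.8333/EI.
Compatibility — zero rotation at each built-in end:
  1.667 M_P + 0.8333 M_Q = 219.8
  0.8333 M_P + 1.667 M_Q = 170.4
Solving the pair gives M_P = 107.7 kN·m and M_Q = 48.4 kN·m (hogging).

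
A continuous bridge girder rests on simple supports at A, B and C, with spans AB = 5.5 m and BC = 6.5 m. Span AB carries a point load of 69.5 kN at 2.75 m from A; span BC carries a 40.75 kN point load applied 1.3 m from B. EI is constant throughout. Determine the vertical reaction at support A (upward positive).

Take M_B as the redundant. Released structure: two simple spans AB and BC with a hinge at B.
End slopes at the hinge B, treating each span as simply supported:
  span AB: point load 69.5 at a = 2.75: Pab(L + a)/(6LEI) = 131.4/EI
  span BC: point load 40.75 at a = 1.3: Pab(L + b)/(6LEI) = 82.64/EI
  relative rotation θ_0 = (131.4 + 82.64)/EI = 214/EI
A unit hogging moment at B produces rotation L₁/(3EI) + L₂/(3EI) = 4/EI.
Compatibility: M_B·(L₁+L₂)/(3EI) = θ_0, giving M_B = 53.51 kN·m (hogging).
Span AB, ΣM about A with M_B applied at B: R_B^{AB}·5.5 = 191.1 + 53.51, so R_B^{AB} = 44.48 kN and R_A = 69.5 − 44.48 = 25.02 kN.

R_A = 25.02 kN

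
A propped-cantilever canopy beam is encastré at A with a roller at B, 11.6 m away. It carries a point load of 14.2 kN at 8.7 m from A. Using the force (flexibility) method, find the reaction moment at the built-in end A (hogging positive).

Take the reaction at B as the redundant and release it; the primary structure is a cantilever fixed at A.
Free-end deflection of the primary structure under the applied loading (downward +):
  point load 14.2 at a = 8.7: Pa²(3L − a)/(6EI) = 4675/EI
Tip deflection under a unit load at B: L³/(3EI) = 520.3/EI.
The prop prevents deflection at B: R_B = δ_0/δ_{BB} = 4675/520.3 = 8.986 kN.
Moment equilibrium about A: M_A = Σ(load moments about A) − R_B·L = 123.5 − 8.986×11.6 = 19.3 kN·m.

M_A = 19.3 kN·m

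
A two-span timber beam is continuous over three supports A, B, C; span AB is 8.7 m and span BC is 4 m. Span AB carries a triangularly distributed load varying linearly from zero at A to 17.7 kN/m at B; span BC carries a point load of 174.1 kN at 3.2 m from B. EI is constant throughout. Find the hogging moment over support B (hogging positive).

Insert a hinge at B; M_B is the redundant, and each span becomes simply supported.
Discontinuity in slope at B on the released structure — sum the simple-span end rotations:
  span AB: triangular load, peak 17.7: w₀L³/(45EI) = 259/EI
  span BC: point load 174.1 at a = 3.2: Pab(L + b)/(6LEI) = 89.14/EI
  relative rotation θ_0 = (259 + 89.14)/EI = 348.2/EI
A unit hogging moment at B produces rotation L₁/(3EI) + L₂/(3EI) = 4.233/EI.
Slope continuity at B: θ_0 = M_B·4.233/EI, so M_B = 348.2/4.233 = 82.24 kN·m (hogging).

M_B = 82.24 kN·m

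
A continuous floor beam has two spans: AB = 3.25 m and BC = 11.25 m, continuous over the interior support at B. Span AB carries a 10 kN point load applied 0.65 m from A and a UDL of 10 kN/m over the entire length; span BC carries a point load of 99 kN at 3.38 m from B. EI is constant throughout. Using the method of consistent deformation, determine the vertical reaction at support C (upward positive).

Release continuity at B by inserting a hinge; the redundant is the internal moment M_B. The primary structure is two simply-supported spans AB and BC.
Discontinuity in slope at B on the released structure — sum the simple-span end rotations:
  span AB: point load 10 at a = 0.65: Pab(L + a)/(6LEI) = 3.38/EI
  span AB: UDL 10: wL³/(24EI) = 14.3/EI
  span BC: point load 99 at a = 3.38: Pab(L + b)/(6LEI) = 746/EI
  relative rotation θ_0 = (17.68 + 746)/EI = 763.6/EI
A unit hogging moment at B produces rotation L₁/(3EI) + L₂/(3EI) = 4.833/EI.
Compatibility: M_B·(L₁+L₂)/(3EI) = θ_0, giving M_B = 158 kN·m (hogging).
Span BC, ΣM about C: R_B^{BC}·11.25 = 779.1 + 158, so R_B^{BC} = 83.3 kN and R_C = 99 − 83.3 = 15.7 kN.

R_C = 15.7 kN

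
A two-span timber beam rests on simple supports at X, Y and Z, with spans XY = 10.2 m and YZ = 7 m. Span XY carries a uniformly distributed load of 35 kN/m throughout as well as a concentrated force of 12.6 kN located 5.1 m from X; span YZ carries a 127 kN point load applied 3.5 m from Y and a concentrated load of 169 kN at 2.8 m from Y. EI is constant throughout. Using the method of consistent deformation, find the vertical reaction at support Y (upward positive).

R_Y = 456.8 kN

Release continuity at Y by inserting a hinge; the redundant is the internal moment M_Y. The primary structure is two simply-supported spans XY and YZ.
End slopes at the hinge Y, treating each span as simply supported:
  span XY: UDL 35: wL³/(24EI) = 1548/EI
  span XY: point load 12.6 at a = 5.1: Pab(L + a)/(6LEI) = 81.93/EI
  span YZ: point load 127 at a = 3.5: Pab(L + b)/(6LEI) = 388.9/EI
  span YZ: point load 169 at a = 2.8: Pab(L + b)/(6LEI) = 530/EI
  relative rotation θ_0 = (1630 + 918.9)/EI = 2548/EI
A unit hogging moment at Y produces rotation L₁/(3EI) + L₂/(3EI) = 5.733/EI.
Slope continuity at Y: θ_0 = M_Y·5.733/EI, so M_Y = 2548/5.733 = 444.5 kN·m (hogging).
Span XY, ΣM about X with M_Y applied at Y: R_Y^{XY}·10.2 = 1885 + 444.5, so R_Y^{XY} = 228.4 kN and R_X = 369.6 − 228.4 = 141.2 kN.
Span YZ, ΣM about Z: R_Y^{YZ}·7 = 1154 + 444.5, so R_Y^{YZ} = 228.4 kN and R_Z = 296 − 228.4 = 67.6 kN.
R_Y = 228.4 + 228.4 = 456.8 kN.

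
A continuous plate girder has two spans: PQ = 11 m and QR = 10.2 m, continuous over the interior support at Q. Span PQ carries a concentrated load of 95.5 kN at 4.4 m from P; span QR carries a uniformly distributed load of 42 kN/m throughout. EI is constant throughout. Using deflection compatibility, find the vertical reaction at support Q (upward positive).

Take M_Q as the redundant. Released structure: two simple spans PQ and QR with a hinge at Q.
Discontinuity in slope at Q on the released structure — sum the simple-span end rotations:
  span PQ: point load 95.5 at a = 4.4: Pab(L + a)/(6LEI) = 647.1/EI
  span QR: UDL 42: wL³/(24EI) = 1857/EI
  relative rotation θ_0 = (647.1 + 1857)/EI = 2504/EI
A unit hogging moment at Q produces rotation L₁/(3EI) + L₂/(3EI) = 7.067/EI.
Slope continuity at Q: θ_0 = M_Q·7.067/EI, so M_Q = 2504/7.067 = 354.4 kN·m (hogging).
Span PQ, ΣM about P with M_Q applied at Q: R_Q^{PQ}·11 = 420.2 + 354.4, so R_Q^{PQ} = 70.42 kN and R_P = 95.5 − 70.42 = 25.08 kN.
Span QR, ΣM about R: R_Q^{QR}·10.2 = 2185 + 354.4, so R_Q^{QR} = 248.9 kN and R_R = 428.4 − 248.9 = 179.5 kN.
R_Q = 70.42 + 248.9 = 319.4 kN.

R_Q = 319.4 kN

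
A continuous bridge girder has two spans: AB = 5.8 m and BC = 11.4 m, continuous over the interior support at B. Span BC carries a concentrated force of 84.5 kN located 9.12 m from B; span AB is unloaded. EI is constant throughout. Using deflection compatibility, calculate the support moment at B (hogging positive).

M_B = 61.29 kN·m

Insert a hinge at B; M_B is the redundant, and each span becomes simply supported.
End slopes at the hinge B, treating each span as simply supported:
  span BC: point load 84.5 at a = 9.12: Pab(L + b)/(6LEI) = 351.4/EI
  relative rotation θ_0 = (0 + 351.4)/EI = 351.4/EI
A unit hogging moment at B produces rotation L₁/(3EI) + L₂/(3EI) = 5.733/EI.
Slope continuity at B: θ_0 = M_B·5.733/EI, so M_B = 351.4/5.733 = 61.29 kN·m (hogging).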